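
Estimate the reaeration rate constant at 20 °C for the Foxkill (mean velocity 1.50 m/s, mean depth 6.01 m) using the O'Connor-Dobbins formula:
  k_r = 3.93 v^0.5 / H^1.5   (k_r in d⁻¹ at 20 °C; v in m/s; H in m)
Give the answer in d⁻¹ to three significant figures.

k_r = 3.93 × 1.50^0.5 / 6.01^1.5 = 3.93 × 1.225 / 14.73 = 0.3267 d⁻¹.

k_r ≈ 0.327 d⁻¹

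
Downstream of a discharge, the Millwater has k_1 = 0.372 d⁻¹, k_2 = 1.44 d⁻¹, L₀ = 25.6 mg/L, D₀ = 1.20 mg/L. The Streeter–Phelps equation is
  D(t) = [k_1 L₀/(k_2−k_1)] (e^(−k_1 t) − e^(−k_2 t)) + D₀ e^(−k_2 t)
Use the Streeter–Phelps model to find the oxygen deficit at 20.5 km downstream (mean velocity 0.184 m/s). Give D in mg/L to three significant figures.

Travel time t = x/v = 20.5 km / (0.184 m/s) = 20500 m / 0.184 m/s = 111400 s = 1.290 d.
k_1 L₀/(k_2−k_1) = 0.372×25.6/(1.44−0.372) = 9.523/1.068 = 8.917 mg/L.
e^(−k_1 t) = e^(−0.372×1.290) = 0.6190; e^(−k_2 t) = e^(−1.44×1.290) = 0.1562.
D = 8.917 × (0.6190 − 0.1562) + 1.20 × 0.1562 = 4.127 + 0.1874 = 4.314 mg/L.

D ≈ 4.31 mg/L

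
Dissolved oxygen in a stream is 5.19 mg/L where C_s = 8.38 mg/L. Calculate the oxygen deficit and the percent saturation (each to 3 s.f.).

D = C_s − C = 8.38 − 5.19 = 3.19 mg/L.
% saturation = 5.19/8.38 × 100 = 61.9 %.

D ≈ 3.19 mg/L; 61.9 % saturation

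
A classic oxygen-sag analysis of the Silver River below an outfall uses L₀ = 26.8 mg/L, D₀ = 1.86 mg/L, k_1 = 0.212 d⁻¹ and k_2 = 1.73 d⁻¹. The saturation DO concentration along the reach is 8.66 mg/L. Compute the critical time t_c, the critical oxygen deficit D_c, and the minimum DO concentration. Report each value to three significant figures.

t_c = [1/(k_2−k_1)] ln[(k_2/k_1)(1 − D₀(k_2−k_1)/(k_1 L₀))]
= [1/(1.73−0.212)] ln[(1.73/0.212)(1 − 1.86×1.518/(0.212×26.8))]
= (1/1.518) ln[8.160 × 0.5030] = 0.6588 × ln(4.105) = 0.6588 × 1.412 = 0.9303 d.
L(t_c) = L₀ e^(−k_1 t_c) = 26.8 × 0.8210 = 22.00 mg/L, and at the critical point k_2 D_c = k_1 L, so D_c = (0.212/1.73) × 22.00 = 2.696 mg/L.
Minimum DO = C_s − D_c = 8.66 − 2.696 = 5.964 mg/L.

t_c ≈ 0.930 d; D_c ≈ 2.70 mg/L; min DO ≈ 5.96 mg/L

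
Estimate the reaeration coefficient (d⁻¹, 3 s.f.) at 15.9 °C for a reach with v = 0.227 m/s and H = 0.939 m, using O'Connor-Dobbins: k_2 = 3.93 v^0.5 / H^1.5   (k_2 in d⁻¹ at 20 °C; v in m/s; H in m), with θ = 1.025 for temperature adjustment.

k_2(20) = 3.93 × 0.227^0.5 / 0.939^1.5 = 3.93 × 0.4764 / 0.9099 = 2.058 d⁻¹.
k_2(15.9) = 2.058 × 1.025^(15.9−20) = 2.058 × 0.9037 = 1.860 d⁻¹.

k_2 ≈ 1.86 d⁻¹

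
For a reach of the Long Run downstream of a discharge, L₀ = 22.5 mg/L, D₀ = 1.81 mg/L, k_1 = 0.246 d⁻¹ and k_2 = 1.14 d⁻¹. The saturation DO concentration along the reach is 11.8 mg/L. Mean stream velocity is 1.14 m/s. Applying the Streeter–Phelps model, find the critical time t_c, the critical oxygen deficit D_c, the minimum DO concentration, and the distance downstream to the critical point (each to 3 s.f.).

t_c ≈ 1.33 d; D_c ≈ 3.50 mg/L; min DO ≈ 8.30 mg/L; x_c ≈ 131 km

At the critical point dD/dt = 0, so k_1 L₀ e^(−k_1 t) = k_2 D. Substituting D(t) from the Streeter–Phelps equation and solving for t gives
t_c = ln[(k_2/k_1)(1 − D₀(k_2−k_1)/(k_1 L₀))] / (k_2−k_1).
Here k_2−k_1 = 0.8940 d⁻¹ and 1 − D₀(k_2−k_1)/(k_1 L₀) = 1 − 1.81×0.8940/(0.246×22.5) = 0.7077, so
t_c = ln(4.634 × 0.7077) / 0.8940 = 1.188 / 0.8940 = 1.328 d.
L(t_c) = L₀ e^(−k_1 t_c) = 22.5 × 0.7212 = 16.23 mg/L, and at the critical point k_2 D_c = k_1 L, so D_c = (0.246/1.14) × 16.23 = 3.502 mg/L.
Minimum DO = C_s − D_c = 11.8 − 3.502 = 8.298 mg/L.
x_c = v t_c = 1.14 m/s × 1.328 d × 86400 s/d = 130800 m ≈ 131 km.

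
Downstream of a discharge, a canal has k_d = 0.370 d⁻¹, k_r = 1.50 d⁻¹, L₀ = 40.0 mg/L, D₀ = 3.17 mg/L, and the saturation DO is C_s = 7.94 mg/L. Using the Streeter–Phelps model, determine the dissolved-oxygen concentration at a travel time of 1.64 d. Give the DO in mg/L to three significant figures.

DO ≈ 1.65 mg/L

k_d L₀/(k_r−k_d) = 0.370×40.0/(1.50−0.370) = 14.80/1.130 = 13.10 mg/L.
e^(−k_d t) = e^(−0.370×1.640) = 0.5451; e^(−k_r t) = e^(−1.50×1.640) = 0.08543.
D = 13.10 × (0.5451 − 0.08543) + 3.17 × 0.08543 = 6.020 + 0.2708 = 6.291 mg/L.
DO = C_s − D = 7.94 − 6.291 = 1.649 mg/L.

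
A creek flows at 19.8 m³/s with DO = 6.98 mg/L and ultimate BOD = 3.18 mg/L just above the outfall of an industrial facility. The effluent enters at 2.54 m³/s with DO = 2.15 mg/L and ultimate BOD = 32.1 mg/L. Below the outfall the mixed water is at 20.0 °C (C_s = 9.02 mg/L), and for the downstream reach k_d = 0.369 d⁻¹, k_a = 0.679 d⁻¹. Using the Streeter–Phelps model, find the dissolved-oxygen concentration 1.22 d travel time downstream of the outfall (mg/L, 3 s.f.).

DO ≈ 6.34 mg/L

Mixed DO = (19.8×6.98 + 2.54×2.15)/(19.8+2.54) = 143.7/22.34 = 6.431 mg/L.
Mixed L₀ = (19.8×3.18 + 2.54×32.1)/(22.34) = 144.5/22.34 = 6.468 mg/L.
Initial deficit D₀ = C_s − DO₀ = 9.02 − 6.431 = 2.589 mg/L.
D(1.22) = [0.369×6.468/(0.679−0.369)](e^(−0.369×1.22) − e^(−0.679×1.22)) + 2.589 e^(−0.679×1.22)
= 7.699 × (0.6375 − 0.4368) + 2.589 × 0.4368 = 2.676 mg/L.
DO = 9.02 − 2.676 = 6.344 mg/L.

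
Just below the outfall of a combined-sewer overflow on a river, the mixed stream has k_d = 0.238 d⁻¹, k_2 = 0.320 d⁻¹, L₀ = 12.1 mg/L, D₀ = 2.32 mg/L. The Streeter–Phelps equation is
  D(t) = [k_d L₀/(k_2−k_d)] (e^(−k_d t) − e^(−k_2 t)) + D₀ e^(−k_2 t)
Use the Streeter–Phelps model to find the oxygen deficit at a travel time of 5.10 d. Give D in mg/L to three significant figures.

D ≈ 4.02 mg/L

k_d L₀/(k_2−k_d) = 0.238×12.1/(0.320−0.238) = 2.880/0.08200 = 35.12 mg/L.
e^(−k_d t) = e^(−0.238×5.100) = 0.2971; e^(−k_2 t) = e^(−0.320×5.100) = 0.1955.
D = 35.12 × (0.2971 − 0.1955) + 2.32 × 0.1955 = 3.566 + 0.4536 = 4.019 mg/L.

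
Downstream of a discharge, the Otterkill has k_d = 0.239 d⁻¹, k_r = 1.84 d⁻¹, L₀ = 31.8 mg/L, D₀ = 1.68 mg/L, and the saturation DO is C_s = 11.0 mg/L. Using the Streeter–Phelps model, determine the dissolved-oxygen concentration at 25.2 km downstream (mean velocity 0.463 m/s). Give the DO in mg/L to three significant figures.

Travel time t = x/v = 25.2 km / (0.463 m/s) = 25200 m / 0.463 m/s = 54430 s = 0.6299 d.
k_d L₀/(k_r−k_d) = 0.239×31.8/(1.84−0.239) = 7.600/1.601 = 4.747 mg/L.
e^(−k_d t) = e^(−0.239×0.6299) = 0.8602; e^(−k_r t) = e^(−1.84×0.6299) = 0.3138.
D = 4.747 × (0.8602 − 0.3138) + 1.68 × 0.3138 = 2.594 + 0.5271 = 3.121 mg/L.
DO = C_s − D = 11.0 − 3.121 = 7.879 mg/L.

DO ≈ 7.88 mg/L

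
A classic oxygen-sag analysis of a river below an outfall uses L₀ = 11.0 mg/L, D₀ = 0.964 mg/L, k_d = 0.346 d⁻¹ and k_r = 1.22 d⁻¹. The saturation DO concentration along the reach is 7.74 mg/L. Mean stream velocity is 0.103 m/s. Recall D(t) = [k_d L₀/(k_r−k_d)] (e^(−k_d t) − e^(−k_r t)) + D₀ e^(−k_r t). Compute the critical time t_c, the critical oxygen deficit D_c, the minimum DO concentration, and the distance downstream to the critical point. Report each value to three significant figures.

t_c ≈ 1.16 d; D_c ≈ 2.09 mg/L; min DO ≈ 5.65 mg/L; x_c ≈ 10.3 km

With k_r/k_d = 3.526 and 1 − D₀(k_r−k_d)/(k_d L₀) = 0.7786,
t_c = ln(3.526 × 0.7786) / (1.22 − 0.346) = ln(2.745) / 0.8740 = 1.010/0.8740 = 1.156 d.
L(t_c) = L₀ e^(−k_d t_c) = 11.0 × 0.6704 = 7.375 mg/L, and at the critical point k_r D_c = k_d L, so D_c = (0.346/1.22) × 7.375 = 2.092 mg/L.
Minimum DO = C_s − D_c = 7.74 − 2.092 = 5.648 mg/L.
x_c = v t_c = 0.103 m/s × 1.156 d × 86400 s/d = 10280 m ≈ 10.3 km.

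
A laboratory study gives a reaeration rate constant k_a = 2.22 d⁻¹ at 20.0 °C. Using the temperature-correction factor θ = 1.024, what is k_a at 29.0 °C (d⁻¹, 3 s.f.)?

k_a(T₂) = k_a(T₁) · θ^(T₂−T₁) = 2.22 × 1.024^(29.0−20.0)
= 2.22 × 1.024^9.00 = 2.22 × 1.238 = 2.748 d⁻¹.

k_a ≈ 2.75 d⁻¹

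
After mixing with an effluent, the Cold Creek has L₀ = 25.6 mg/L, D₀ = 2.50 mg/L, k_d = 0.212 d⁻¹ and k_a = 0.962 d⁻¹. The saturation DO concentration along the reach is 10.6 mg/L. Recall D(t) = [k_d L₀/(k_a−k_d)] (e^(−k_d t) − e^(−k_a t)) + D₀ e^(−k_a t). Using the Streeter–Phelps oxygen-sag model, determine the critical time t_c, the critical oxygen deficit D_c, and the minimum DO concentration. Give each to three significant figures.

t_c = [1/(k_a−k_d)] ln[(k_a/k_d)(1 − D₀(k_a−k_d)/(k_d L₀))]
= [1/(0.962−0.212)] ln[(0.962/0.212)(1 − 2.50×0.7500/(0.212×25.6))]
= (1/0.7500) ln[4.538 × 0.6545] = 1.333 × ln(2.970) = 1.333 × 1.089 = 1.451 d.
D_c = (k_d/k_a) L₀ e^(−k_d t_c) = (0.212/0.962) × 25.6 × e^(−0.212×1.451) = 0.2204 × 25.6 × 0.7351 = 4.147 mg/L.
Minimum DO = C_s − D_c = 10.6 − 4.147 = 6.453 mg/L.

t_c ≈ 1.45 d; D_c ≈ 4.15 mg/L; min DO ≈ 6.45 mg/L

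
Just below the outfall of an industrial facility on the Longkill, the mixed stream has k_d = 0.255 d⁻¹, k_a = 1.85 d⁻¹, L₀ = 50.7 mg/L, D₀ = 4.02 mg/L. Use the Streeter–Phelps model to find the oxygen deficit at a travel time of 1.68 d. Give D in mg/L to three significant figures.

k_d L₀/(k_a−k_d) = 0.255×50.7/(1.85−0.255) = 12.93/1.595 = 8.106 mg/L.
e^(−k_d t) = e^(−0.255×1.680) = 0.6516; e^(−k_a t) = e^(−1.85×1.680) = 0.04469.
D = 8.106 × (0.6516 − 0.04469) + 4.02 × 0.04469 = 4.919 + 0.1797 = 5.099 mg/L.

D ≈ 5.10 mg/L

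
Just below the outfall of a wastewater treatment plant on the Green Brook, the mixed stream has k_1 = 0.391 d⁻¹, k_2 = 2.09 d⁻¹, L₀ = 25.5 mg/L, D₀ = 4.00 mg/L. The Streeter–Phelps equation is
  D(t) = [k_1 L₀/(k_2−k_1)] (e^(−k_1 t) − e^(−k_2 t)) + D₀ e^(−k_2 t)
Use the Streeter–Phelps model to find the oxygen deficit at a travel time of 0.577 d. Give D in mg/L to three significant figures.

D ≈ 4.12 mg/L

k_1 L₀/(k_2−k_1) = 0.391×25.5/(2.09−0.391) = 9.971/1.699 = 5.868 mg/L.
e^(−k_1 t) = e^(−0.391×0.5770) = 0.7980; e^(−k_2 t) = e^(−2.09×0.5770) = 0.2994.
D = 5.868 × (0.7980 − 0.2994) + 4.00 × 0.2994 = 2.926 + 1.198 = 4.124 mg/L.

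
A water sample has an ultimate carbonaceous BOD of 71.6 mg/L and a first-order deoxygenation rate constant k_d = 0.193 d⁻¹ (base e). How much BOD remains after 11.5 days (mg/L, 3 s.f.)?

L_t = L₀ e^(−k_d t) = 71.6 × e^(−0.193×11.5) = 71.6 × 0.1087 = 7.780 mg/L.

L ≈ 7.78 mg/L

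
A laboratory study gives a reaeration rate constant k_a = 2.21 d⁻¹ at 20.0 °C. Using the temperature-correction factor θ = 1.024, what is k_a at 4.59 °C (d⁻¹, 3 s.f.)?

k_a ≈ 1.53 d⁻¹

k_a(T₂) = k_a(T₁) · θ^(T₂−T₁) = 2.21 × 1.024^(4.59−20.0)
= 2.21 × 1.024^-15.4 = 2.21 × 0.6939 = 1.533 d⁻¹.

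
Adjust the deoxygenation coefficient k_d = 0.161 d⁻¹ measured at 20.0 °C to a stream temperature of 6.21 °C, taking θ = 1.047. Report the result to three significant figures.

k_d(T₂) = k_d(T₁) · θ^(T₂−T₁) = 0.161 × 1.047^(6.21−20.0)
= 0.161 × 1.047^-13.8 = 0.161 × 0.5308 = 0.08546 d⁻¹.

k_d ≈ 0.0855 d⁻¹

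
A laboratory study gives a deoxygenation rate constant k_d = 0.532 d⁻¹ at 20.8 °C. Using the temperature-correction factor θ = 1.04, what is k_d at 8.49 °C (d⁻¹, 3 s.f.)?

k_d ≈ 0.328 d⁻¹

k_d(T₂) = k_d(T₁) · θ^(T₂−T₁) = 0.532 × 1.04^(8.49−20.8)
= 0.532 × 1.04^-12.3 = 0.532 × 0.6170 = 0.3283 d⁻¹.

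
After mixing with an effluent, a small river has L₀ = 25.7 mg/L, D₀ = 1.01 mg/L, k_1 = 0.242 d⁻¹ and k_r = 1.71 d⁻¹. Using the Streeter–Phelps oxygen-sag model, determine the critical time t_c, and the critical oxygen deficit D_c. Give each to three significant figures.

At the critical point dD/dt = 0, so k_1 L₀ e^(−k_1 t) = k_r D. Substituting D(t) from the Streeter–Phelps equation and solving for t gives
t_c = ln[(k_r/k_1)(1 − D₀(k_r−k_1)/(k_1 L₀))] / (k_r−k_1).
Here k_r−k_1 = 1.468 d⁻¹ and 1 − D₀(k_r−k_1)/(k_1 L₀) = 1 − 1.01×1.468/(0.242×25.7) = 0.7616, so
t_c = ln(7.066 × 0.7616) / 1.468 = 1.683 / 1.468 = 1.146 d.
L(t_c) = L₀ e^(−k_1 t_c) = 25.7 × 0.7577 = 19.47 mg/L, and at the critical point k_r D_c = k_1 L, so D_c = (0.242/1.71) × 19.47 = 2.756 mg/L.

t_c ≈ 1.15 d; D_c ≈ 2.76 mg/L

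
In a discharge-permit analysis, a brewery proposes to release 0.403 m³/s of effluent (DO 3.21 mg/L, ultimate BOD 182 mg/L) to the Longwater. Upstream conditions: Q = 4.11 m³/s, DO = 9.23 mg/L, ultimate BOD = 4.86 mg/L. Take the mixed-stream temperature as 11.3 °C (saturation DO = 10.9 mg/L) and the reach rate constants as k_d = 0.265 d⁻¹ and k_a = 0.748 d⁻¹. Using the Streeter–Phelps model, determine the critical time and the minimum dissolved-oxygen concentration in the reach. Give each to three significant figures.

Mixed DO = (4.11×9.23 + 0.403×3.21)/(4.11+0.403) = 39.23/4.513 = 8.692 mg/L.
Mixed L₀ = (4.11×4.86 + 0.403×182)/(4.513) = 93.32/4.513 = 20.68 mg/L.
Initial deficit D₀ = C_s − DO₀ = 10.9 − 8.692 = 2.208 mg/L.
t_c = (1/0.4830) ln[(0.748/0.265)(1 − 2.208×0.4830/(0.265×20.68))] = 2.070 × ln(2.273) = 1.700 d.
D_c = (0.265/0.748) × 20.68 × e^(−0.265×1.700) = 0.3543 × 20.68 × 0.6372 = 4.668 mg/L.
Minimum DO = 10.9 − 4.668 = 6.232 mg/L.

t_c ≈ 1.70 d; minimum DO ≈ 6.23 mg/L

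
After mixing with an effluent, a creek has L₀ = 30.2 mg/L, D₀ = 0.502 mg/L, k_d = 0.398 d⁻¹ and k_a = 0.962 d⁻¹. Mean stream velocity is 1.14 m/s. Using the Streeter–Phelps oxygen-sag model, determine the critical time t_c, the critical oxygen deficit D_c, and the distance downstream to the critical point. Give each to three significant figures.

t_c ≈ 1.52 d; D_c ≈ 6.82 mg/L; x_c ≈ 150 km

At the critical point dD/dt = 0, so k_d L₀ e^(−k_d t) = k_a D. Substituting D(t) from the Streeter–Phelps equation and solving for t gives
t_c = ln[(k_a/k_d)(1 − D₀(k_a−k_d)/(k_d L₀))] / (k_a−k_d).
Here k_a−k_d = 0.5640 d⁻¹ and 1 − D₀(k_a−k_d)/(k_d L₀) = 1 − 0.502×0.5640/(0.398×30.2) = 0.9764, so
t_c = ln(2.417 × 0.9764) / 0.5640 = 0.8587 / 0.5640 = 1.523 d.
L(t_c) = L₀ e^(−k_d t_c) = 30.2 × 0.5455 = 16.48 mg/L, and at the critical point k_a D_c = k_d L, so D_c = (0.398/0.962) × 16.48 = 6.816 mg/L.
x_c = v t_c = 1.14 m/s × 1.523 d × 86400 s/d = 150000 m ≈ 150 km.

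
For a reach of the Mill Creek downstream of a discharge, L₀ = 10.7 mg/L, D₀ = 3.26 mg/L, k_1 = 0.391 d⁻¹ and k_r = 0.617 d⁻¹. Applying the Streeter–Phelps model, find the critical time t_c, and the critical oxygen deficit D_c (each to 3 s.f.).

t_c = [1/(k_r−k_1)] ln[(k_r/k_1)(1 − D₀(k_r−k_1)/(k_1 L₀))]
= [1/(0.617−0.391)] ln[(0.617/0.391)(1 − 3.26×0.2260/(0.391×10.7))]
= (1/0.2260) ln[1.578 × 0.8239] = 4.425 × ln(1.300) = 4.425 × 0.2625 = 1.161 d.
L(t_c) = L₀ e^(−k_1 t_c) = 10.7 × 0.6350 = 6.795 mg/L, and at the critical point k_r D_c = k_1 L, so D_c = (0.391/0.617) × 6.795 = 4.306 mg/L.

t_c ≈ 1.16 d; D_c ≈ 4.31 mg/L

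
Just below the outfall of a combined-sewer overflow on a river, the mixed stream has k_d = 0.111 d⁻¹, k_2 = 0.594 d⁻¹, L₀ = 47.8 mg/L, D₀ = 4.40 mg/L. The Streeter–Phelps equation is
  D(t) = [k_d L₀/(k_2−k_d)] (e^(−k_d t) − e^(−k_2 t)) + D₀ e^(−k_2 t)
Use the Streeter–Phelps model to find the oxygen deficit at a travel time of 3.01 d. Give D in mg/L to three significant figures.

D ≈ 6.76 mg/L

k_d L₀/(k_2−k_d) = 0.111×47.8/(0.594−0.111) = 5.306/0.4830 = 10.99 mg/L.
e^(−k_d t) = e^(−0.111×3.010) = 0.7160; e^(−k_2 t) = e^(−0.594×3.010) = 0.1673.
D = 10.99 × (0.7160 − 0.1673) + 4.40 × 0.1673 = 6.027 + 0.7361 = 6.763 mg/L.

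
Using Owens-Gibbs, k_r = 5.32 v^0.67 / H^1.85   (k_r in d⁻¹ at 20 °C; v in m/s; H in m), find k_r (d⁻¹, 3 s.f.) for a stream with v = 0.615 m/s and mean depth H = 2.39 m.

k_r = 5.32 × 0.615^0.67 / 2.39^1.85 = 5.32 × 0.7220 / 5.012 = 0.7663 d⁻¹.

k_r ≈ 0.766 d⁻¹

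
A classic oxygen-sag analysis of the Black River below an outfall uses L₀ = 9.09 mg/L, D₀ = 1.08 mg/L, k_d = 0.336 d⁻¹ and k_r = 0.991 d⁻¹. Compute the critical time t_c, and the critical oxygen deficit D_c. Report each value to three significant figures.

t_c ≈ 1.25 d; D_c ≈ 2.03 mg/L

At the critical point dD/dt = 0, so k_d L₀ e^(−k_d t) = k_r D. Substituting D(t) from the Streeter–Phelps equation and solving for t gives
t_c = ln[(k_r/k_d)(1 − D₀(k_r−k_d)/(k_d L₀))] / (k_r−k_d).
Here k_r−k_d = 0.6550 d⁻¹ and 1 − D₀(k_r−k_d)/(k_d L₀) = 1 − 1.08×0.6550/(0.336×9.09) = 0.7684, so
t_c = ln(2.949 × 0.7684) / 0.6550 = 0.8181 / 0.6550 = 1.249 d.
L(t_c) = L₀ e^(−k_d t_c) = 9.09 × 0.6573 = 5.974 mg/L, and at the critical point k_r D_c = k_d L, so D_c = (0.336/0.991) × 5.974 = 2.026 mg/L.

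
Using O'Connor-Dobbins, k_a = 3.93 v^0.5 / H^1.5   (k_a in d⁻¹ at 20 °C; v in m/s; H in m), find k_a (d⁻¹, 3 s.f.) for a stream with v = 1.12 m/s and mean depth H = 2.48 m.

k_a ≈ 1.06 d⁻¹

k_a = 3.93 × 1.12^0.5 / 2.48^1.5 = 3.93 × 1.058 / 3.906 = 1.065 d⁻¹.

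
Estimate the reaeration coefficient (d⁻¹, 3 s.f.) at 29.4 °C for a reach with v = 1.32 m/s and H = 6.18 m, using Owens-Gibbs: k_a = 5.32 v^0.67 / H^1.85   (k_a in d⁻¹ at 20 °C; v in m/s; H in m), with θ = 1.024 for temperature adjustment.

k_a(20) = 5.32 × 1.32^0.67 / 6.18^1.85 = 5.32 × 1.204 / 29.06 = 0.2205 d⁻¹.
k_a(29.4) = 0.2205 × 1.024^(29.4−20) = 0.2205 × 1.250 = 0.2755 d⁻¹.

k_a ≈ 0.276 d⁻¹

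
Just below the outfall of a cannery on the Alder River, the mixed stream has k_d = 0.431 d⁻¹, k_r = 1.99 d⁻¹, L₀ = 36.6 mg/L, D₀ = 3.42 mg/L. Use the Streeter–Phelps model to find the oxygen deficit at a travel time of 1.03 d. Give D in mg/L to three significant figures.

D ≈ 5.63 mg/L

k_d L₀/(k_r−k_d) = 0.431×36.6/(1.99−0.431) = 15.77/1.559 = 10.12 mg/L.
e^(−k_d t) = e^(−0.431×1.030) = 0.6415; e^(−k_r t) = e^(−1.99×1.030) = 0.1288.
D = 10.12 × (0.6415 − 0.1288) + 3.42 × 0.1288 = 5.188 + 0.4404 = 5.628 mg/L.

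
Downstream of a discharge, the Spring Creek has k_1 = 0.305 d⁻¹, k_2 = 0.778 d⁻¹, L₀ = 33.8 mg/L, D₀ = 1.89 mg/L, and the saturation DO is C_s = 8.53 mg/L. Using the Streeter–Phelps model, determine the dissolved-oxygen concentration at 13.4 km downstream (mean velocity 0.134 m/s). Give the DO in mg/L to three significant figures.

Travel time t = x/v = 13.4 km / (0.134 m/s) = 13400 m / 0.134 m/s = 100000 s = 1.157 d.
k_1 L₀/(k_2−k_1) = 0.305×33.8/(0.778−0.305) = 10.31/0.4730 = 21.79 mg/L.
e^(−k_1 t) = e^(−0.305×1.157) = 0.7026; e^(−k_2 t) = e^(−0.778×1.157) = 0.4064.
D = 21.79 × (0.7026 − 0.4064) + 1.89 × 0.4064 = 6.455 + 0.7681 = 7.223 mg/L.
DO = C_s − D = 8.53 − 7.223 = 1.307 mg/L.

DO ≈ 1.31 mg/L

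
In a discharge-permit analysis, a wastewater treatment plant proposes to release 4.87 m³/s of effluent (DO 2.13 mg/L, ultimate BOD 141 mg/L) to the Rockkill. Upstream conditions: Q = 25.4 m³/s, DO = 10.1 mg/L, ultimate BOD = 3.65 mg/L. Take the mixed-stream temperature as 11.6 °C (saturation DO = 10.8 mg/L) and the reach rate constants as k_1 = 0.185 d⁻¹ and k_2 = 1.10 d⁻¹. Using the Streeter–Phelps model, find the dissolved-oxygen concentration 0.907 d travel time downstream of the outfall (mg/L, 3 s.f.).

Mixed DO = (25.4×10.1 + 4.87×2.13)/(25.4+4.87) = 266.9/30.27 = 8.818 mg/L.
Mixed L₀ = (25.4×3.65 + 4.87×141)/(30.27) = 779.4/30.27 = 25.75 mg/L.
Initial deficit D₀ = C_s − DO₀ = 10.8 − 8.818 = 1.982 mg/L.
D(0.907) = [0.185×25.75/(1.10−0.185)](e^(−0.185×0.907) − e^(−1.10×0.907)) + 1.982 e^(−1.10×0.907)
= 5.206 × (0.8455 − 0.3687) + 1.982 × 0.3687 = 3.213 mg/L.
DO = 10.8 − 3.213 = 7.587 mg/L.

DO ≈ 7.59 mg/L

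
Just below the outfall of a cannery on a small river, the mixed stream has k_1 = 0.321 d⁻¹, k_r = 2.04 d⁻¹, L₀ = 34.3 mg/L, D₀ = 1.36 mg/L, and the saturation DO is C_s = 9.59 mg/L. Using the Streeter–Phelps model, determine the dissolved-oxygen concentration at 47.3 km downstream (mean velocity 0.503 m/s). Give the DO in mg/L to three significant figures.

Travel time t = x/v = 47.3 km / (0.503 m/s) = 47300 m / 0.503 m/s = 94040 s = 1.088 d.
k_1 L₀/(k_r−k_1) = 0.321×34.3/(2.04−0.321) = 11.01/1.719 = 6.405 mg/L.
e^(−k_1 t) = e^(−0.321×1.088) = 0.7051; e^(−k_r t) = e^(−2.04×1.088) = 0.1086.
D = 6.405 × (0.7051 − 0.1086) + 1.36 × 0.1086 = 3.821 + 0.1477 = 3.969 mg/L.
DO = C_s − D = 9.59 − 3.969 = 5.621 mg/L.

DO ≈ 5.62 mg/L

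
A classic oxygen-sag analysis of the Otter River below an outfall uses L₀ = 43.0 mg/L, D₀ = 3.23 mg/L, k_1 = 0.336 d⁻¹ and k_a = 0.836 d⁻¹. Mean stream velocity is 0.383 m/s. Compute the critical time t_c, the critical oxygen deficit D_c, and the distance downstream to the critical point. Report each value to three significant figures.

t_c ≈ 1.59 d; D_c ≈ 10.1 mg/L; x_c ≈ 52.5 km

t_c = [1/(k_a−k_1)] ln[(k_a/k_1)(1 − D₀(k_a−k_1)/(k_1 L₀))]
= [1/(0.836−0.336)] ln[(0.836/0.336)(1 − 3.23×0.5000/(0.336×43.0))]
= (1/0.5000) ln[2.488 × 0.8882] = 2.000 × ln(2.210) = 2.000 × 0.7930 = 1.586 d.
D_c = (k_1/k_a) L₀ e^(−k_1 t_c) = (0.336/0.836) × 43.0 × e^(−0.336×1.586) = 0.4019 × 43.0 × 0.5869 = 10.14 mg/L.
x_c = v t_c = 0.383 m/s × 1.586 d × 86400 s/d = 52480 m ≈ 52.5 km.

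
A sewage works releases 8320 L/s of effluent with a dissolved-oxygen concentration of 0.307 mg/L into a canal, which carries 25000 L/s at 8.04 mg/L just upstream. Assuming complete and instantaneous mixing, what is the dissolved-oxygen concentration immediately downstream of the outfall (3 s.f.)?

Flow-weighted mixing: C = (Q_r C_r + Q_w C_w)/(Q_r + Q_w)
= (25000×8.04 + 8320×0.307)/(25000 + 8320) = 203600/33320 = 6.109 mg/L.

6.11 mg/L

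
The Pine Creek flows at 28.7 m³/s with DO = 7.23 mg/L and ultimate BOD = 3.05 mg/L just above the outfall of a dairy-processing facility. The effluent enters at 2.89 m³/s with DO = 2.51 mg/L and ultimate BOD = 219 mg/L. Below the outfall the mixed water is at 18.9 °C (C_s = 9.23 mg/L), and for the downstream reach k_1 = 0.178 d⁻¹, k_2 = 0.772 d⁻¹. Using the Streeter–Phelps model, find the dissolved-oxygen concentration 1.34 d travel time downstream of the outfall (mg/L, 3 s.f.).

DO ≈ 5.41 mg/L

Mixed DO = (28.7×7.23 + 2.89×2.51)/(28.7+2.89) = 214.8/31.59 = 6.798 mg/L.
Mixed L₀ = (28.7×3.05 + 2.89×219)/(31.59) = 720.4/31.59 = 22.81 mg/L.
Initial deficit D₀ = C_s − DO₀ = 9.23 − 6.798 = 2.432 mg/L.
D(1.34) = [0.178×22.81/(0.772−0.178)](e^(−0.178×1.34) − e^(−0.772×1.34)) + 2.432 e^(−0.772×1.34)
= 6.834 × (0.7878 − 0.3554) + 2.432 × 0.3554 = 3.819 mg/L.
DO = 9.23 − 3.819 = 5.411 mg/L.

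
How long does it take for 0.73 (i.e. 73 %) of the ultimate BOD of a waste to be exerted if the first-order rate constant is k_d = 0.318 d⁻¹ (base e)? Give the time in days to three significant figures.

t ≈ 4.12 d

y/L₀ = 1 − e^(−k_d t) = 0.73 ⇒ e^(−k_d t) = 0.270
t = −ln(0.270) / 0.318 = 1.309 / 0.318 = 4.117 d.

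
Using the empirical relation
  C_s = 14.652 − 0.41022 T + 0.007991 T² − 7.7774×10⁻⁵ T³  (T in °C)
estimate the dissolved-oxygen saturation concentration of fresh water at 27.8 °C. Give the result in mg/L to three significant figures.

C_s ≈ 7.75 mg/L

C_s = 14.652 − 0.41022×27.8 + 0.007991×27.8² − 7.7774×10⁻⁵×27.8³ = 7.753 mg/L.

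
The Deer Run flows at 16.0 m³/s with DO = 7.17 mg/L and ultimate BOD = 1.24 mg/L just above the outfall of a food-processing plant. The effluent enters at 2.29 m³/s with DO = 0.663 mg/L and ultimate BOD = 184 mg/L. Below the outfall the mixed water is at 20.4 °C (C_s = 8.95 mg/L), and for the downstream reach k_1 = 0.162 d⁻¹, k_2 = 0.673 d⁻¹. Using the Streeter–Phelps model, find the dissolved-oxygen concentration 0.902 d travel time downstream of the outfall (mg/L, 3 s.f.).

DO ≈ 5.10 mg/L

Mixed DO = (16.0×7.17 + 2.29×0.663)/(16.0+2.29) = 116.2/18.29 = 6.355 mg/L.
Mixed L₀ = (16.0×1.24 + 2.29×184)/(18.29) = 441.2/18.29 = 24.12 mg/L.
Initial deficit D₀ = C_s − DO₀ = 8.95 − 6.355 = 2.595 mg/L.
D(0.902) = [0.162×24.12/(0.673−0.162)](e^(−0.162×0.902) − e^(−0.673×0.902)) + 2.595 e^(−0.673×0.902)
= 7.647 × (0.8641 − 0.5450) + 2.595 × 0.5450 = 3.854 mg/L.
DO = 8.95 − 3.854 = 5.096 mg/L.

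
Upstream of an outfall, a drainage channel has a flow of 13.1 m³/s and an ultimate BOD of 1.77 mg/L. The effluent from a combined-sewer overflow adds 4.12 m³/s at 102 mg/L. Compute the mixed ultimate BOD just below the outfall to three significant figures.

25.8 mg/L

Flow-weighted mixing: C = (Q_r C_r + Q_w C_w)/(Q_r + Q_w)
= (13.1×1.77 + 4.12×102)/(13.1 + 4.12) = 443.4/17.22 = 25.75 mg/L.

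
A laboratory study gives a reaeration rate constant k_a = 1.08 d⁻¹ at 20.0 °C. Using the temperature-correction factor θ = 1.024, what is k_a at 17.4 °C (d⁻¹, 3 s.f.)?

k_a(T₂) = k_a(T₁) · θ^(T₂−T₁) = 1.08 × 1.024^(17.4−20.0)
= 1.08 × 1.024^-2.60 = 1.08 × 0.9402 = 1.015 d⁻¹.

k_a ≈ 1.02 d⁻¹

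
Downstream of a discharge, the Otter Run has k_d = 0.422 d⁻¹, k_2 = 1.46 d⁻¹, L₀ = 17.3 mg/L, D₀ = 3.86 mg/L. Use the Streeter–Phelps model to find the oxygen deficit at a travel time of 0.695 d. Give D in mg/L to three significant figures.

k_d L₀/(k_2−k_d) = 0.422×17.3/(1.46−0.422) = 7.301/1.038 = 7.033 mg/L.
e^(−k_d t) = e^(−0.422×0.6950) = 0.7458; e^(−k_2 t) = e^(−1.46×0.6950) = 0.3625.
D = 7.033 × (0.7458 − 0.3625) + 3.86 × 0.3625 = 2.696 + 1.399 = 4.095 mg/L.

D ≈ 4.10 mg/L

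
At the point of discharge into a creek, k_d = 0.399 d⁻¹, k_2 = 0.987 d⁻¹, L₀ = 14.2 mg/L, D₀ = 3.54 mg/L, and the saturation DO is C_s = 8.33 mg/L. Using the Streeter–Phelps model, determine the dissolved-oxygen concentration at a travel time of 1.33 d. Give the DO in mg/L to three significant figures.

DO ≈ 4.30 mg/L

k_d L₀/(k_2−k_d) = 0.399×14.2/(0.987−0.399) = 5.666/0.5880 = 9.636 mg/L.
e^(−k_d t) = e^(−0.399×1.330) = 0.5882; e^(−k_2 t) = e^(−0.987×1.330) = 0.2691.
D = 9.636 × (0.5882 − 0.2691) + 3.54 × 0.2691 = 3.075 + 0.9526 = 4.028 mg/L.
DO = C_s − D = 8.33 − 4.028 = 4.302 mg/L.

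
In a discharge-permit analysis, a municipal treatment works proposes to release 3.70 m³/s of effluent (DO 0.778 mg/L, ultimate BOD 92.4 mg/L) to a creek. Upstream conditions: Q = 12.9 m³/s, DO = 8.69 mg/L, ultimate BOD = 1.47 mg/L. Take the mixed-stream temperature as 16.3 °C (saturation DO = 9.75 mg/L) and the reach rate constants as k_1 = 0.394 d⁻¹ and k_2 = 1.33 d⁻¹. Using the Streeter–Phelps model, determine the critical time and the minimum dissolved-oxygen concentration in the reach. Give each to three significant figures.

Mixed DO = (12.9×8.69 + 3.70×0.778)/(12.9+3.70) = 115.0/16.60 = 6.926 mg/L.
Mixed L₀ = (12.9×1.47 + 3.70×92.4)/(16.60) = 360.8/16.60 = 21.74 mg/L.
Initial deficit D₀ = C_s − DO₀ = 9.75 − 6.926 = 2.824 mg/L.
t_c = (1/0.9360) ln[(1.33/0.394)(1 − 2.824×0.9360/(0.394×21.74))] = 1.068 × ln(2.334) = 0.9055 d.
D_c = (0.394/1.33) × 21.74 × e^(−0.394×0.9055) = 0.2962 × 21.74 × 0.6999 = 4.507 mg/L.
Minimum DO = 9.75 − 4.507 = 5.243 mg/L.

t_c ≈ 0.906 d; minimum DO ≈ 5.24 mg/L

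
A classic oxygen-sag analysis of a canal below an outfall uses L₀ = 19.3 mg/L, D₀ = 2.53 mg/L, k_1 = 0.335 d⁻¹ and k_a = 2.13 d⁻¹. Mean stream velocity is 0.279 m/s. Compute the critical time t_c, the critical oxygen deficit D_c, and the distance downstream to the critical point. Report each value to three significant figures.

At the critical point dD/dt = 0, so k_1 L₀ e^(−k_1 t) = k_a D. Substituting D(t) from the Streeter–Phelps equation and solving for t gives
t_c = ln[(k_a/k_1)(1 − D₀(k_a−k_1)/(k_1 L₀))] / (k_a−k_1).
Here k_a−k_1 = 1.795 d⁻¹ and 1 − D₀(k_a−k_1)/(k_1 L₀) = 1 − 2.53×1.795/(0.335×19.3) = 0.2976, so
t_c = ln(6.358 × 0.2976) / 1.795 = 0.6378 / 1.795 = 0.3553 d.
L(t_c) = L₀ e^(−k_1 t_c) = 19.3 × 0.8878 = 17.13 mg/L, and at the critical point k_a D_c = k_1 L, so D_c = (0.335/2.13) × 17.13 = 2.695 mg/L.
x_c = v t_c = 0.279 m/s × 0.3553 d × 86400 s/d = 8565 m ≈ 8.56 km.

t_c ≈ 0.355 d; D_c ≈ 2.69 mg/L; x_c ≈ 8.56 km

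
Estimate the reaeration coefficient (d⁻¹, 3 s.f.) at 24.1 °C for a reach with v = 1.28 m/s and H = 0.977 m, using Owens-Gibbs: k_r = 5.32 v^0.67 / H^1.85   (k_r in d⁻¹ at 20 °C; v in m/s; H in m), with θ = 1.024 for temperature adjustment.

k_r(20) = 5.32 × 1.28^0.67 / 0.977^1.85 = 5.32 × 1.180 / 0.9579 = 6.553 d⁻¹.
k_r(24.1) = 6.553 × 1.024^(24.1−20) = 6.553 × 1.102 = 7.222 d⁻¹.

k_r ≈ 7.22 d⁻¹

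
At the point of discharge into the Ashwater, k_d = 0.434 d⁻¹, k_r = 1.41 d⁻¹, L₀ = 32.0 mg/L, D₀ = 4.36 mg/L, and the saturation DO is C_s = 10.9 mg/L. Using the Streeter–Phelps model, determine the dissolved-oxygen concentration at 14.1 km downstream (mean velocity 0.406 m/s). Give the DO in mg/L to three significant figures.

Travel time t = x/v = 14.1 km / (0.406 m/s) = 14100 m / 0.406 m/s = 34730 s = 0.4020 d.
k_d L₀/(k_r−k_d) = 0.434×32.0/(1.41−0.434) = 13.89/0.9760 = 14.23 mg/L.
e^(−k_d t) = e^(−0.434×0.4020) = 0.8399; e^(−k_r t) = e^(−1.41×0.4020) = 0.5674.
D = 14.23 × (0.8399 − 0.5674) + 4.36 × 0.5674 = 3.878 + 2.474 = 6.352 mg/L.
DO = C_s − D = 10.9 − 6.352 = 4.548 mg/L.

DO ≈ 4.55 mg/L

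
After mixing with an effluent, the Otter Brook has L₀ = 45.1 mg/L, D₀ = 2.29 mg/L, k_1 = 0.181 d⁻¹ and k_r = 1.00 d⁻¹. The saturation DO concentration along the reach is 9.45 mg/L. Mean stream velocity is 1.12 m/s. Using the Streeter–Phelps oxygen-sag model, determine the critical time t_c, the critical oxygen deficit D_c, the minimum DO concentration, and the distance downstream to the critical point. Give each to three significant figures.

t_c = [1/(k_r−k_1)] ln[(k_r/k_1)(1 − D₀(k_r−k_1)/(k_1 L₀))]
= [1/(1.00−0.181)] ln[(1.00/0.181)(1 − 2.29×0.8190/(0.181×45.1))]
= (1/0.8190) ln[5.525 × 0.7702] = 1.221 × ln(4.255) = 1.221 × 1.448 = 1.768 d.
L(t_c) = L₀ e^(−k_1 t_c) = 45.1 × 0.7261 = 32.75 mg/L, and at the critical point k_r D_c = k_1 L, so D_c = (0.181/1.00) × 32.75 = 5.927 mg/L.
Minimum DO = C_s − D_c = 9.45 − 5.927 = 3.523 mg/L.
x_c = v t_c = 1.12 m/s × 1.768 d × 86400 s/d = 171100 m ≈ 171 km.

t_c ≈ 1.77 d; D_c ≈ 5.93 mg/L; min DO ≈ 3.52 mg/L; x_c ≈ 171 km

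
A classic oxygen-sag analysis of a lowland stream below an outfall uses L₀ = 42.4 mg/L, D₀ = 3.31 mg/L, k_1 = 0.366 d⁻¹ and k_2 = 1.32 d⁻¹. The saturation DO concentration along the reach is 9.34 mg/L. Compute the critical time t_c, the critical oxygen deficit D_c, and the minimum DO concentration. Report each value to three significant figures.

With k_2/k_1 = 3.607 and 1 − D₀(k_2−k_1)/(k_1 L₀) = 0.7965,
t_c = ln(3.607 × 0.7965) / (1.32 − 0.366) = ln(2.873) / 0.9540 = 1.055/0.9540 = 1.106 d.
L(t_c) = L₀ e^(−k_1 t_c) = 42.4 × 0.6671 = 28.28 mg/L, and at the critical point k_2 D_c = k_1 L, so D_c = (0.366/1.32) × 28.28 = 7.842 mg/L.
Minimum DO = C_s − D_c = 9.34 − 7.842 = 1.498 mg/L.

t_c ≈ 1.11 d; D_c ≈ 7.84 mg/L; min DO ≈ 1.50 mg/L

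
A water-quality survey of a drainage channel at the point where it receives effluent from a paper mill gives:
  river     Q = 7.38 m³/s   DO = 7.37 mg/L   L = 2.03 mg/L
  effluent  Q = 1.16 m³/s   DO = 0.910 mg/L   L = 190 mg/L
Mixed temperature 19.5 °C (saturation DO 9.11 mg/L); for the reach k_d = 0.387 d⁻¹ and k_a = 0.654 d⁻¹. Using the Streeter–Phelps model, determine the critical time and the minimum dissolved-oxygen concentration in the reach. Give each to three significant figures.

Mixed DO = (7.38×7.37 + 1.16×0.910)/(7.38+1.16) = 55.45/8.540 = 6.493 mg/L.
Mixed L₀ = (7.38×2.03 + 1.16×190)/(8.540) = 235.4/8.540 = 27.56 mg/L.
Initial deficit D₀ = C_s − DO₀ = 9.11 − 6.493 = 2.617 mg/L.
t_c = (1/0.2670) ln[(0.654/0.387)(1 − 2.617×0.2670/(0.387×27.56))] = 3.745 × ln(1.579) = 1.711 d.
D_c = (0.387/0.654) × 27.56 × e^(−0.387×1.711) = 0.5917 × 27.56 × 0.5157 = 8.411 mg/L.
Minimum DO = 9.11 − 8.411 = 0.6994 mg/L.

t_c ≈ 1.71 d; minimum DO ≈ 0.699 mg/L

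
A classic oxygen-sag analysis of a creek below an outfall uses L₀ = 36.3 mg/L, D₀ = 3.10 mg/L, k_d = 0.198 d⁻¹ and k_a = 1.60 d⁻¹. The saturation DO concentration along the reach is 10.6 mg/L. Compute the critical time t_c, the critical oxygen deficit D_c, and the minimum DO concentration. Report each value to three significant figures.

t_c ≈ 0.828 d; D_c ≈ 3.81 mg/L; min DO ≈ 6.79 mg/L

At the critical point dD/dt = 0, so k_d L₀ e^(−k_d t) = k_a D. Substituting D(t) from the Streeter–Phelps equation and solving for t gives
t_c = ln[(k_a/k_d)(1 − D₀(k_a−k_d)/(k_d L₀))] / (k_a−k_d).
Here k_a−k_d = 1.402 d⁻¹ and 1 − D₀(k_a−k_d)/(k_d L₀) = 1 − 3.10×1.402/(0.198×36.3) = 0.3953, so
t_c = ln(8.081 × 0.3953) / 1.402 = 1.161 / 1.402 = 0.8284 d.
D_c = (k_d/k_a) L₀ e^(−k_d t_c) = (0.198/1.60) × 36.3 × e^(−0.198×0.8284) = 0.1237 × 36.3 × 0.8487 = 3.813 mg/L.
Minimum DO = C_s − D_c = 10.6 − 3.813 = 6.787 mg/L.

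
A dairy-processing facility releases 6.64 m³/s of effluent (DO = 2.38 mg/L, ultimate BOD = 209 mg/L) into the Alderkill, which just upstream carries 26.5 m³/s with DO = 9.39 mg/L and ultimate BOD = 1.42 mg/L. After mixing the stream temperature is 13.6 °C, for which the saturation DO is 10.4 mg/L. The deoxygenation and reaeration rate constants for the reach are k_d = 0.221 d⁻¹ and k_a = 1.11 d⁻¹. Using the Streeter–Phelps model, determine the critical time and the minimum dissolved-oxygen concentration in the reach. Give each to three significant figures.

t_c ≈ 1.53 d; minimum DO ≈ 4.29 mg/L

Mixed DO = (26.5×9.39 + 6.64×2.38)/(26.5+6.64) = 264.6/33.14 = 7.985 mg/L.
Mixed L₀ = (26.5×1.42 + 6.64×209)/(33.14) = 1425/33.14 = 43.01 mg/L.
Initial deficit D₀ = C_s − DO₀ = 10.4 − 7.985 = 2.415 mg/L.
t_c = (1/0.8890) ln[(1.11/0.221)(1 − 2.415×0.8890/(0.221×43.01))] = 1.125 × ln(3.888) = 1.528 d.
D_c = (0.221/1.11) × 43.01 × e^(−0.221×1.528) = 0.1991 × 43.01 × 0.7135 = 6.110 mg/L.
Minimum DO = 10.4 − 6.110 = 4.290 mg/L.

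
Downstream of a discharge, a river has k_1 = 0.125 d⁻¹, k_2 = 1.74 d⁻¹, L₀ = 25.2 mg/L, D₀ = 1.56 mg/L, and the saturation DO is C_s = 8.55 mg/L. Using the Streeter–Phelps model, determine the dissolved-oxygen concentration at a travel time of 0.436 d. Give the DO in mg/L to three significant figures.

DO ≈ 6.89 mg/L

k_1 L₀/(k_2−k_1) = 0.125×25.2/(1.74−0.125) = 3.150/1.615 = 1.950 mg/L.
e^(−k_1 t) = e^(−0.125×0.4360) = 0.9470; e^(−k_2 t) = e^(−1.74×0.4360) = 0.4683.
D = 1.950 × (0.9470 − 0.4683) + 1.56 × 0.4683 = 0.9336 + 0.7306 = 1.664 mg/L.
DO = C_s − D = 8.55 − 1.664 = 6.886 mg/L.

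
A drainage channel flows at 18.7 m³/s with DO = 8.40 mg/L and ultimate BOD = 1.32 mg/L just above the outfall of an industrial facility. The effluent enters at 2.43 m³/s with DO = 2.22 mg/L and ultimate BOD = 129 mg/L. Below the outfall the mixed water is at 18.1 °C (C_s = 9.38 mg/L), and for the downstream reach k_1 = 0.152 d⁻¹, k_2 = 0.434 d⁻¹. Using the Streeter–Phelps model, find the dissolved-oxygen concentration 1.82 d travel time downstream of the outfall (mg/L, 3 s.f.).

DO ≈ 5.99 mg/L

Mixed DO = (18.7×8.40 + 2.43×2.22)/(18.7+2.43) = 162.5/21.13 = 7.689 mg/L.
Mixed L₀ = (18.7×1.32 + 2.43×129)/(21.13) = 338.2/21.13 = 16.00 mg/L.
Initial deficit D₀ = C_s − DO₀ = 9.38 − 7.689 = 1.691 mg/L.
D(1.82) = [0.152×16.00/(0.434−0.152)](e^(−0.152×1.82) − e^(−0.434×1.82)) + 1.691 e^(−0.434×1.82)
= 8.626 × (0.7583 − 0.4539) + 1.691 × 0.4539 = 3.393 mg/L.
DO = 9.38 − 3.393 = 5.987 mg/L.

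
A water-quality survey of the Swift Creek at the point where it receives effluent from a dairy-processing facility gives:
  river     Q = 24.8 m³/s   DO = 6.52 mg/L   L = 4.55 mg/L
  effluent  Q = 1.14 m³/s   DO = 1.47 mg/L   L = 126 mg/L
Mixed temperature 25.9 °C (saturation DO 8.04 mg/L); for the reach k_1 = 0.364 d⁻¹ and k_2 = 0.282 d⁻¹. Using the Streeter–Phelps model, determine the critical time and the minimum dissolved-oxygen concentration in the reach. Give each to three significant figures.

Mixed DO = (24.8×6.52 + 1.14×1.47)/(24.8+1.14) = 163.4/25.94 = 6.298 mg/L.
Mixed L₀ = (24.8×4.55 + 1.14×126)/(25.94) = 256.5/25.94 = 9.887 mg/L.
Initial deficit D₀ = C_s − DO₀ = 8.04 − 6.298 = 1.742 mg/L.
t_c = (1/-0.08200) ln[(0.282/0.364)(1 − 1.742×-0.08200/(0.364×9.887))] = -12.20 × ln(0.8055) = 2.638 d.
D_c = (0.364/0.282) × 9.887 × e^(−0.364×2.638) = 1.291 × 9.887 × 0.3828 = 4.885 mg/L.
Minimum DO = 8.04 − 4.885 = 3.155 mg/L.

t_c ≈ 2.64 d; minimum DO ≈ 3.15 mg/L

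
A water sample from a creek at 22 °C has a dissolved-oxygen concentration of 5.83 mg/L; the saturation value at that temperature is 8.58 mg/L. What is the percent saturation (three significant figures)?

% saturation = C/C_s × 100 = 5.83/8.58 × 100 = 67.9 %.

67.9 % saturation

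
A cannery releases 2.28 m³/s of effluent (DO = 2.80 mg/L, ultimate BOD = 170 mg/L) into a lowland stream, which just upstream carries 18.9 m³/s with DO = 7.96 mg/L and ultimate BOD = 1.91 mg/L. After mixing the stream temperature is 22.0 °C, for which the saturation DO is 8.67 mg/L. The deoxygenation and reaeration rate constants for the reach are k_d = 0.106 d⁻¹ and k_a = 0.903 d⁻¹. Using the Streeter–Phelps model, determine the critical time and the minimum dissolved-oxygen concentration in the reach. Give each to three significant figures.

Mixed DO = (18.9×7.96 + 2.28×2.80)/(18.9+2.28) = 156.8/21.18 = 7.405 mg/L.
Mixed L₀ = (18.9×1.91 + 2.28×170)/(21.18) = 423.7/21.18 = 20.00 mg/L.
Initial deficit D₀ = C_s − DO₀ = 8.67 − 7.405 = 1.265 mg/L.
t_c = (1/0.7970) ln[(0.903/0.106)(1 − 1.265×0.7970/(0.106×20.00))] = 1.255 × ln(4.467) = 1.878 d.
D_c = (0.106/0.903) × 20.00 × e^(−0.106×1.878) = 0.1174 × 20.00 × 0.8195 = 1.924 mg/L.
Minimum DO = 8.67 − 1.924 = 6.746 mg/L.

t_c ≈ 1.88 d; minimum DO ≈ 6.75 mg/L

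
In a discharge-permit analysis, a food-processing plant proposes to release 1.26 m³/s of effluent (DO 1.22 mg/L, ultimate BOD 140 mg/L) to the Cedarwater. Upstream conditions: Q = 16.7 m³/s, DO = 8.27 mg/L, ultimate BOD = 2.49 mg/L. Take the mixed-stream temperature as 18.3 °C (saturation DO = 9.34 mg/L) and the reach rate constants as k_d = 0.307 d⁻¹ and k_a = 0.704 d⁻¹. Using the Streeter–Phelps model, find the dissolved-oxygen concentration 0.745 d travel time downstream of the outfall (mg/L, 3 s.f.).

Mixed DO = (16.7×8.27 + 1.26×1.22)/(16.7+1.26) = 139.6/17.96 = 7.775 mg/L.
Mixed L₀ = (16.7×2.49 + 1.26×140)/(17.96) = 218.0/17.96 = 12.14 mg/L.
Initial deficit D₀ = C_s − DO₀ = 9.34 − 7.775 = 1.565 mg/L.
D(0.745) = [0.307×12.14/(0.704−0.307)](e^(−0.307×0.745) − e^(−0.704×0.745)) + 1.565 e^(−0.704×0.745)
= 9.386 × (0.7956 − 0.5919) + 1.565 × 0.5919 = 2.838 mg/L.
DO = 9.34 − 2.838 = 6.502 mg/L.

DO ≈ 6.50 mg/L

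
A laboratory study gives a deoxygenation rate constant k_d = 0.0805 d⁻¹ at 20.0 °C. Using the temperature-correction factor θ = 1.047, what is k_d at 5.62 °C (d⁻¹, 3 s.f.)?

k_d(T₂) = k_d(T₁) · θ^(T₂−T₁) = 0.0805 × 1.047^(5.62−20.0)
= 0.0805 × 1.047^-14.4 = 0.0805 × 0.5166 = 0.04159 d⁻¹.

k_d ≈ 0.0416 d⁻¹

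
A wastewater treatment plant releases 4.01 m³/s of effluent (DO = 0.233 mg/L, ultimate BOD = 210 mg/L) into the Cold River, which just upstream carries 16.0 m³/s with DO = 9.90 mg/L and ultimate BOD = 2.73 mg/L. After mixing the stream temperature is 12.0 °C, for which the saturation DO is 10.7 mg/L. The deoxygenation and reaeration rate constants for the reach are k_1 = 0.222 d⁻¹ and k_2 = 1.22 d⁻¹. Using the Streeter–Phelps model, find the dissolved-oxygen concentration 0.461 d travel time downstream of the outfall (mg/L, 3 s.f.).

DO ≈ 5.86 mg/L

Mixed DO = (16.0×9.90 + 4.01×0.233)/(16.0+4.01) = 159.3/20.01 = 7.963 mg/L.
Mixed L₀ = (16.0×2.73 + 4.01×210)/(20.01) = 885.8/20.01 = 44.27 mg/L.
Initial deficit D₀ = C_s − DO₀ = 10.7 − 7.963 = 2.737 mg/L.
D(0.461) = [0.222×44.27/(1.22−0.222)](e^(−0.222×0.461) − e^(−1.22×0.461)) + 2.737 e^(−1.22×0.461)
= 9.847 × (0.9027 − 0.5698) + 2.737 × 0.5698 = 4.838 mg/L.
DO = 10.7 − 4.838 = 5.862 mg/L.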